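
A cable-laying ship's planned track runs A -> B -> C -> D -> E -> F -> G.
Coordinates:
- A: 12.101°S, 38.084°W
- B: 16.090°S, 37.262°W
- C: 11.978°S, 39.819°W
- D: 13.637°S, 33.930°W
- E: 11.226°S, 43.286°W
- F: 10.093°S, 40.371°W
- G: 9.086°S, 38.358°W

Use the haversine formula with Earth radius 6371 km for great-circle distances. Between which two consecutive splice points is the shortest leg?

Leg distances:
A→B: 452.3 km
B→C: 534.0 km
C→D: 664.6 km
D→E: 1050.6 km
E→F: 342.5 km
F→G: 247.5 km
The shortest leg is F–G at 247.5 km.

F–G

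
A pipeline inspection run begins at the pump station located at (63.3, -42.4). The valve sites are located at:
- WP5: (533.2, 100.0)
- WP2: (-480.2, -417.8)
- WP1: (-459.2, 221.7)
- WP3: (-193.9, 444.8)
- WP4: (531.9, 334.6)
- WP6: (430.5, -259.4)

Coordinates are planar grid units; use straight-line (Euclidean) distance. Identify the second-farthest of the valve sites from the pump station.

Distance to each, sorted:
WP2: 660.5
WP4: 601.4
WP1: 585.5
WP3: 550.9
WP5: 491.0
WP6: 426.5
The second-farthest is WP4 at 601.4.

WP4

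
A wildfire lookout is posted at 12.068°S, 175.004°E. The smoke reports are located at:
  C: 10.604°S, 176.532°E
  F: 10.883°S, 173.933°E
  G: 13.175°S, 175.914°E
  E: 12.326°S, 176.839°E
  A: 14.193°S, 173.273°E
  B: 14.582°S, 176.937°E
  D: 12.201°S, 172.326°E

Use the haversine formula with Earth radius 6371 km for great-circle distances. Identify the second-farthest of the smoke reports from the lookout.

A

Distances from the lookout (12.068°S, 175.004°E):
B: 349.1 km
A: 301.6 km
D: 291.5 km
C: 232.9 km
E: 201.5 km
F: 176.0 km
G: 157.8 km
The second-farthest is A at 301.6 km.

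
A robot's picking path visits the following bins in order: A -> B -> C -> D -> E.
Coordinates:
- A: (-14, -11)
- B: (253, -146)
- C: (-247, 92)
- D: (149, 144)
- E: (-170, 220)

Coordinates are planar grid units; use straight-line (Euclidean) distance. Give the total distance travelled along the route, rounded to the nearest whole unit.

Leg distances:
A→B: 299.2  (cumulative 299.2)
B→C: 553.8  (cumulative 852.9)
C→D: 399.4  (cumulative 1252.3)
D→E: 327.9  (cumulative 1580.3)
Total route length ≈ 1580.

1580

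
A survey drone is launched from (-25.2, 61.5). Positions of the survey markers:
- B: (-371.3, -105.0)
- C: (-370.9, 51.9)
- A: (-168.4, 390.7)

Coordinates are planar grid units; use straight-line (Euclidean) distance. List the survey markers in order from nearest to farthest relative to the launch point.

C, A, B

Computing each straight-line distance from (-25.2, 61.5):
C (-370.9, 51.9): 345.8
A (-168.4, 390.7): 359.0
B (-371.3, -105.0): 384.1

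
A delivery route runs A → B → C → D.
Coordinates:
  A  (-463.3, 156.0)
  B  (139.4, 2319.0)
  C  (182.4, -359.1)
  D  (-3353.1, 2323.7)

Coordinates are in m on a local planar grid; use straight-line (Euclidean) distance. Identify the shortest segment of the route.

Leg distances:
A→B: 2245.4 m
B→C: 2678.4 m
C→D: 4438.2 m
The shortest leg is A–B at 2245.4 m.

A–B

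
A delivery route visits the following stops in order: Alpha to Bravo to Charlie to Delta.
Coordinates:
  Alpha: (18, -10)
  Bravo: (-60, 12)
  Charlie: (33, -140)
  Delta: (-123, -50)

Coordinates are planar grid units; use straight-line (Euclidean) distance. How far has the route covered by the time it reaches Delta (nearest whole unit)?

439

Leg distances:
Alpha→Bravo: 81.0  (cumulative 81.0)
Bravo→Charlie: 178.2  (cumulative 259.2)
Charlie→Delta: 180.1  (cumulative 439.3)
Cumulative distance at Delta ≈ 439.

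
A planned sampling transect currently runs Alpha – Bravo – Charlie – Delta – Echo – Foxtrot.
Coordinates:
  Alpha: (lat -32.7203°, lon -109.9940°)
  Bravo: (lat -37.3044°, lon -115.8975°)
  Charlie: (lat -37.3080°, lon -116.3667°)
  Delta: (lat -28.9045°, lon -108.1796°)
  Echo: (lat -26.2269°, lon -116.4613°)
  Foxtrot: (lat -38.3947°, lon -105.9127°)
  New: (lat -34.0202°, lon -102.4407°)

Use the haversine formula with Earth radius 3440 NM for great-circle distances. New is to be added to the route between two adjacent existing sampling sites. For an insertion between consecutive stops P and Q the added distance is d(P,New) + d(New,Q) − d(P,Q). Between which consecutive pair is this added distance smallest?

between Echo and Foxtrot

Added distance for inserting New between each consecutive pair:
Alpha–Bravo: 671.4 NM
Bravo–Charlie: 1368.9 NM
Charlie–Delta: 480.9 NM
Delta–Echo: 820.0 NM
Echo–Foxtrot: 271.8 NM
Smallest added distance is 271.8 NM, inserting between Echo and Foxtrot.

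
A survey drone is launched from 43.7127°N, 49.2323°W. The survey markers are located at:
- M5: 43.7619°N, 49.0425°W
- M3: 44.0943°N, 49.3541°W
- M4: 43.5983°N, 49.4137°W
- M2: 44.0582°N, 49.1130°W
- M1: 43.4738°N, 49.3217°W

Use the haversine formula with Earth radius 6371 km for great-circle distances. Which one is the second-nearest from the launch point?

M4

Distances from the launch point (43.7127°N, 49.2323°W):
M5: 16.2 km
M4: 19.4 km
M1: 27.5 km
M2: 39.6 km
M3: 43.5 km
The second-nearest is M4 at 19.4 km.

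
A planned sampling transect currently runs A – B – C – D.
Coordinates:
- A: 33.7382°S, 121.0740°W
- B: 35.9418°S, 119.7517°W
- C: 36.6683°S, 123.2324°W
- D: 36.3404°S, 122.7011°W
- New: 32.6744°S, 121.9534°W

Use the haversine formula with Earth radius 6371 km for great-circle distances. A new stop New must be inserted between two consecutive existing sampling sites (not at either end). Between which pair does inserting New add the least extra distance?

between A and B

Added distance for inserting New between each consecutive pair:
A–B: 286.5 km
B–C: 552.8 km
C–D: 812.7 km
Smallest added distance is 286.5 km, inserting between A and B.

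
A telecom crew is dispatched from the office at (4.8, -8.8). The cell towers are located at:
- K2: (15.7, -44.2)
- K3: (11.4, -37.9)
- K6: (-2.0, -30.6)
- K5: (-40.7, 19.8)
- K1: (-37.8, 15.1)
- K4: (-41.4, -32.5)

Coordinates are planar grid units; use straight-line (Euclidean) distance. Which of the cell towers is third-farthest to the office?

K1

Distance to each, sorted:
K5: 53.7
K4: 51.9
K1: 48.8
K2: 37.0
K3: 29.8
K6: 22.8
The third-farthest is K1 at 48.8.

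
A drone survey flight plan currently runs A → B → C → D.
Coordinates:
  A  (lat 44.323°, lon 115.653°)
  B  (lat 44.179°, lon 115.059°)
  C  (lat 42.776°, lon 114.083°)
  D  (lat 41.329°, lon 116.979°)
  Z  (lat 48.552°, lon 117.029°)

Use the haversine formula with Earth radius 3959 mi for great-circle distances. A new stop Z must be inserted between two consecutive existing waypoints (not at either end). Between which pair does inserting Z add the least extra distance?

between A and B

Added distance for inserting Z between each consecutive pair:
A–B: 584.8 mi
B–C: 631.4 mi
C–D: 743.6 mi
Smallest added distance is 584.8 mi, inserting between A and B.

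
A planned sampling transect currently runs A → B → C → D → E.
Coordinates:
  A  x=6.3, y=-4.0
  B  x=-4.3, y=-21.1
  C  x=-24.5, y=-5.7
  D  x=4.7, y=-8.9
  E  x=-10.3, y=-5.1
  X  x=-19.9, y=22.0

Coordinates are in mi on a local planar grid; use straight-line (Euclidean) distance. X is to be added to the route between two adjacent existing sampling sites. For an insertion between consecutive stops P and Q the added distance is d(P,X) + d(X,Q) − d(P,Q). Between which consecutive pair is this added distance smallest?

between C and D

Added distance for inserting X between each consecutive pair:
A–B: 62.6 mi
B–C: 48.5 mi
C–D: 38.2 mi
D–E: 52.8 mi
Smallest added distance is 38.2 mi, inserting between C and D.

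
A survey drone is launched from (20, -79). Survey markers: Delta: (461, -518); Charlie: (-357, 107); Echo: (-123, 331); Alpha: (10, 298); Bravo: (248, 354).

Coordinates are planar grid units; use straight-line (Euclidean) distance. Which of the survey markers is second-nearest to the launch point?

Distance to each, sorted:
Alpha: 377.1
Charlie: 420.4
Echo: 434.2
Bravo: 489.4
Delta: 622.3
The second-nearest is Charlie at 420.4.

Charlie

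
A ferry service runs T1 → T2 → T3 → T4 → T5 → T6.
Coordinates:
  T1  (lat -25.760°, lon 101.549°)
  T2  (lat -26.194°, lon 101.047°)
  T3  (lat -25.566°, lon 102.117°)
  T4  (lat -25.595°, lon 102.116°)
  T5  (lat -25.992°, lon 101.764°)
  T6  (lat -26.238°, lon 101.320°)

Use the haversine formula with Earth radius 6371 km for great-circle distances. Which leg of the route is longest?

Leg distances:
T1→T2: 69.6 km
T2→T3: 127.8 km
T3→T4: 3.2 km
T4→T5: 56.5 km
T5→T6: 52.1 km
The longest leg is T2–T3 at 127.8 km.

T2–T3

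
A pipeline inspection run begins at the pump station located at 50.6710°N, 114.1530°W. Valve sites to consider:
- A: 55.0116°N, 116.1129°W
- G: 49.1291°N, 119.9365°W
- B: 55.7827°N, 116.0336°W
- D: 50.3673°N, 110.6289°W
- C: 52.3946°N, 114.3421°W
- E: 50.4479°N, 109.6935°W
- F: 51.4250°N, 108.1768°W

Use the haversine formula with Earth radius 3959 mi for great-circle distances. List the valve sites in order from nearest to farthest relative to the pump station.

C, D, E, F, G, A, B

Distance from the pump station at 50.6710°N, 114.1530°W to each:
C 52.3946°N, 114.3421°W: 119.4 mi
D 50.3673°N, 110.6289°W: 156.2 mi
E 50.4479°N, 109.6935°W: 196.3 mi
F 51.4250°N, 108.1768°W: 264.7 mi
G 49.1291°N, 119.9365°W: 278.5 mi
A 55.0116°N, 116.1129°W: 310.8 mi
B 55.7827°N, 116.0336°W: 361.6 mi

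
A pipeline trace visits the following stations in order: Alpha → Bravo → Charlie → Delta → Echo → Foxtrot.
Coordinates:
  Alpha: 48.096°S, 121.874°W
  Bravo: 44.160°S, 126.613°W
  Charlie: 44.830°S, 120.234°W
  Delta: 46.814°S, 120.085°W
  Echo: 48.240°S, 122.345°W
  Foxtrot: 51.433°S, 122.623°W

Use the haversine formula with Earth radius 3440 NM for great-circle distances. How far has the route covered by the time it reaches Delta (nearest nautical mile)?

Leg distances:
Alpha→Bravo: 307.7 NM  (cumulative 307.7 NM)
Bravo→Charlie: 276.1 NM  (cumulative 583.7 NM)
Charlie→Delta: 119.3 NM  (cumulative 703.0 NM)
Cumulative distance at Delta ≈ 703 NM.

703 NM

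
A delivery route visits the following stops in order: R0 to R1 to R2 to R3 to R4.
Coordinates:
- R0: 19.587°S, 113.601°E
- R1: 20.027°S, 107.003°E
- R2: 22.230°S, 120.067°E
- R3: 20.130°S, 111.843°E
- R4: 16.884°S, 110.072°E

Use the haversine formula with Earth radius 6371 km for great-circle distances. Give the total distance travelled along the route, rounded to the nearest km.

3359 km

Leg distances:
R0→R1: 691.9 km  (cumulative 691.9 km)
R1→R2: 1376.5 km  (cumulative 2068.4 km)
R2→R3: 883.9 km  (cumulative 2952.3 km)
R3→R4: 406.4 km  (cumulative 3358.7 km)
Total route length ≈ 3359 km.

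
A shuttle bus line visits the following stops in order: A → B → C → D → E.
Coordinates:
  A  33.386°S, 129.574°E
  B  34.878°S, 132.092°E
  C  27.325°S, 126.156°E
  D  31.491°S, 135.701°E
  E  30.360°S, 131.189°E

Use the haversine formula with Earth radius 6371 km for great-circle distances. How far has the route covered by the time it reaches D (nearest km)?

Leg distances:
A→B: 285.0 km  (cumulative 285.0 km)
B→C: 1011.8 km  (cumulative 1296.8 km)
C→D: 1033.6 km  (cumulative 2330.4 km)
Cumulative distance at D ≈ 2330 km.

2330 km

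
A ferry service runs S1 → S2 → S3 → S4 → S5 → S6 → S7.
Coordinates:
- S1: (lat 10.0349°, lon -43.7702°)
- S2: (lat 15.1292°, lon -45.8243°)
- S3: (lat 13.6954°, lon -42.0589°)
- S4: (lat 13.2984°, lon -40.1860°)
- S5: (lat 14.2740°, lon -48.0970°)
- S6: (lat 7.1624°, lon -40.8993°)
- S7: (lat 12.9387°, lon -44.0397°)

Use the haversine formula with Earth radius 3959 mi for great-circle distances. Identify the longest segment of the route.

S5–S6

Leg distances:
S1→S2: 378.3 mi
S2→S3: 270.8 mi
S3→S4: 128.8 mi
S4→S5: 535.1 mi
S5→S6: 692.8 mi
S6→S7: 452.7 mi
The longest leg is S5–S6 at 692.8 mi.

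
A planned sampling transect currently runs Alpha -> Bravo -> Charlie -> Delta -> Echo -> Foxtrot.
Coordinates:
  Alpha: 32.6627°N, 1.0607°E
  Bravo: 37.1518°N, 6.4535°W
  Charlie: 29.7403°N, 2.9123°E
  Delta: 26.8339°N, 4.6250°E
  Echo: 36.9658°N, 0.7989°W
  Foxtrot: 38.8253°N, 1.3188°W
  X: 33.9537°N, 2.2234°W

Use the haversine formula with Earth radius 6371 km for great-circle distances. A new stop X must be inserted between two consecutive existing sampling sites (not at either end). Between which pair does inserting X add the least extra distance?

between Bravo and Charlie

Added distance for inserting X between each consecutive pair:
Alpha–Bravo: 12.3 km
Bravo–Charlie: 0.1 km
Charlie–Delta: 1338.2 km
Delta–Echo: 150.1 km
Echo–Foxtrot: 694.9 km
Smallest added distance is 0.1 km, inserting between Bravo and Charlie.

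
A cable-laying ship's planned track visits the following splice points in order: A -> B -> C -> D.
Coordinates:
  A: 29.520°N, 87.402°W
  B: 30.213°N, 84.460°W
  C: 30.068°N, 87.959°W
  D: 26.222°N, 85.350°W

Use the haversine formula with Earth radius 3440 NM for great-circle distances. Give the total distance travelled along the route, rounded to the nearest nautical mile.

Leg distances:
A→B: 158.7 NM  (cumulative 158.7 NM)
B→C: 181.9 NM  (cumulative 340.6 NM)
C→D: 269.0 NM  (cumulative 609.6 NM)
Total route length ≈ 610 NM.

610 NM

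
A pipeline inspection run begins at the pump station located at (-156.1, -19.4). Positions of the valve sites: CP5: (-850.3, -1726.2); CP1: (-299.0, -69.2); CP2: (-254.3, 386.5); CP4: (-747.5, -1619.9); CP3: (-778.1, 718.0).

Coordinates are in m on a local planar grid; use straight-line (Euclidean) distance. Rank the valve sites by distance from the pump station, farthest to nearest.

Distance from the pump station at (-156.1, -19.4) to each:
CP5 (-850.3, -1726.2): 1842.6 m
CP4 (-747.5, -1619.9): 1706.3 m
CP3 (-778.1, 718.0): 964.7 m
CP2 (-254.3, 386.5): 417.6 m
CP1 (-299.0, -69.2): 151.3 m

CP5, CP4, CP3, CP2, CP1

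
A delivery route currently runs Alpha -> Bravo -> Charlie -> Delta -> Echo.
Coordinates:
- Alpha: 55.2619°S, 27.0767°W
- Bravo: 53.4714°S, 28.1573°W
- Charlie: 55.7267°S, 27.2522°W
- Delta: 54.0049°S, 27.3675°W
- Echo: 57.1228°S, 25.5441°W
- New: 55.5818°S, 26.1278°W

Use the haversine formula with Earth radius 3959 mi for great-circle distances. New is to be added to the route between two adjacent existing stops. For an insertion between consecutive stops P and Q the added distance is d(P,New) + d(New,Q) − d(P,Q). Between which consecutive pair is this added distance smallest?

Added distance for inserting New between each consecutive pair:
Alpha–Bravo: 79.1 mi
Bravo–Charlie: 52.0 mi
Charlie–Delta: 45.5 mi
Delta–Echo: 1.5 mi
Smallest added distance is 1.5 mi, inserting between Delta and Echo.

between Delta and Echo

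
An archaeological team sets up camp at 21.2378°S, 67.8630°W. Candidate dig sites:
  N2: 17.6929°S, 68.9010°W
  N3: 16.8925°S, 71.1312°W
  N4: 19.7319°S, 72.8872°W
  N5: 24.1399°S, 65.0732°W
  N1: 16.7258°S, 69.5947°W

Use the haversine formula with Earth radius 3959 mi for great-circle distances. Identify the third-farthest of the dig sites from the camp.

Distances from the camp (21.2378°S, 67.8630°W):
N3: 368.3 mi
N4: 341.4 mi
N1: 331.7 mi
N5: 268.0 mi
N2: 254.1 mi
The third-farthest is N1 at 331.7 mi.

N1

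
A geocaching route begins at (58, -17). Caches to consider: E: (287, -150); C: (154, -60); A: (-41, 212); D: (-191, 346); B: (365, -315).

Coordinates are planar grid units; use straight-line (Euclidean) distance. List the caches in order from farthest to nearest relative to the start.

D, B, E, A, C

Computing each straight-line distance from (58, -17):
D (-191, 346): 440.2
B (365, -315): 427.8
E (287, -150): 264.8
A (-41, 212): 249.5
C (154, -60): 105.2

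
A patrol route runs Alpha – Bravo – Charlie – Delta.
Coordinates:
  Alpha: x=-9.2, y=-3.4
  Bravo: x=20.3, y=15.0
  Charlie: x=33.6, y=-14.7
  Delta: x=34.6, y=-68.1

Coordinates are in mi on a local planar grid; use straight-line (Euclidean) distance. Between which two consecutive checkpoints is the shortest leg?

Bravo–Charlie

Leg distances:
Alpha→Bravo: 34.8 mi
Bravo→Charlie: 32.5 mi
Charlie→Delta: 53.4 mi
The shortest leg is Bravo–Charlie at 32.5 mi.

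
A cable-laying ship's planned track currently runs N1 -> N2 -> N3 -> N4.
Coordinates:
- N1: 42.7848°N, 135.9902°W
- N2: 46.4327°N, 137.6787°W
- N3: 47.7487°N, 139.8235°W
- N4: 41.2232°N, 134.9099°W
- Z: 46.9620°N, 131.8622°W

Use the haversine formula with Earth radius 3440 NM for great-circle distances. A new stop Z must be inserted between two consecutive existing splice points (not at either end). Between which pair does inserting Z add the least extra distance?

between N3 and N4

Added distance for inserting Z between each consecutive pair:
N1–N2: 317.0 NM
N2–N3: 450.6 NM
N3–N4: 251.3 NM
Smallest added distance is 251.3 NM, inserting between N3 and N4.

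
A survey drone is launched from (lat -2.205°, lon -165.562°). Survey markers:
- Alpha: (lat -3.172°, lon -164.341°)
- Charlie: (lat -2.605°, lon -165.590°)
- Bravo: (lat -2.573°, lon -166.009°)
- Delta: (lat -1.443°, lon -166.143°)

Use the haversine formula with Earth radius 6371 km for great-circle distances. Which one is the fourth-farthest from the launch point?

Distance to each, sorted:
Alpha: 173.1 km
Delta: 106.5 km
Bravo: 64.3 km
Charlie: 44.6 km
The fourth-farthest is Charlie at 44.6 km.

Charlie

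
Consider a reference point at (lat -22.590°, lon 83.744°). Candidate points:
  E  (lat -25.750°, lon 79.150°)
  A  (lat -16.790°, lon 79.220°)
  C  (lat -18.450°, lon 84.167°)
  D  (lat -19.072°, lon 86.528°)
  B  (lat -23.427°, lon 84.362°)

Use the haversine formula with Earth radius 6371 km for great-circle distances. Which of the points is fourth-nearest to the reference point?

Distance to each, sorted:
B: 112.5 km
C: 462.4 km
D: 486.5 km
E: 583.6 km
A: 800.0 km
The fourth-nearest is E at 583.6 km.

E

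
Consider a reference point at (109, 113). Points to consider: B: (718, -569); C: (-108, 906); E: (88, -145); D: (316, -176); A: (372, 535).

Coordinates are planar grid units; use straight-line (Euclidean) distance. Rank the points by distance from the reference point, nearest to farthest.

E, D, A, C, B

Distance from the reference point at (109, 113) to each:
E (88, -145): 258.9
D (316, -176): 355.5
A (372, 535): 497.2
C (-108, 906): 822.2
B (718, -569): 914.3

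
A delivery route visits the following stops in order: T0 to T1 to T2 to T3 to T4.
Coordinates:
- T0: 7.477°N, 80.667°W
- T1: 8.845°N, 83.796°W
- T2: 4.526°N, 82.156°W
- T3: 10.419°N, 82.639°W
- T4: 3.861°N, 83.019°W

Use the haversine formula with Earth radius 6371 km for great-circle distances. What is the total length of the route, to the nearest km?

Leg distances:
T0→T1: 376.5 km  (cumulative 376.5 km)
T1→T2: 513.3 km  (cumulative 889.7 km)
T2→T3: 657.4 km  (cumulative 1547.2 km)
T3→T4: 730.4 km  (cumulative 2277.6 km)
Total route length ≈ 2278 km.

2278 km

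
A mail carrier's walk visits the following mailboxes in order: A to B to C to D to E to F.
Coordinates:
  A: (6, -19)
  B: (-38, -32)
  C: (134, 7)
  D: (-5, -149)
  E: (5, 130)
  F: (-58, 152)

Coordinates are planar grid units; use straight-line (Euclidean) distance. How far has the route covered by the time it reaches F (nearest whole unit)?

777

Leg distances:
A→B: 45.9  (cumulative 45.9)
B→C: 176.4  (cumulative 222.2)
C→D: 208.9  (cumulative 431.2)
D→E: 279.2  (cumulative 710.4)
E→F: 66.7  (cumulative 777.1)
Cumulative distance at F ≈ 777.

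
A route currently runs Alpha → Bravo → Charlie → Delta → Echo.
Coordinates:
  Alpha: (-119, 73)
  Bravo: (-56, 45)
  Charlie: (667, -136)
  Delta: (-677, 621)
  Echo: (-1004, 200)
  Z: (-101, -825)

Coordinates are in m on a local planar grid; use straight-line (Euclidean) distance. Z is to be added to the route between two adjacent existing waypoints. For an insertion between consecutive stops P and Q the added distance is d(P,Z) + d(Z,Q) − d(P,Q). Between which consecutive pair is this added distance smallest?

between Charlie and Delta

Added distance for inserting Z between each consecutive pair:
Alpha–Bravo: 1700.4 m
Bravo–Charlie: 1157.6 m
Charlie–Delta: 1045.7 m
Delta–Echo: 2389.5 m
Smallest added distance is 1045.7 m, inserting between Charlie and Delta.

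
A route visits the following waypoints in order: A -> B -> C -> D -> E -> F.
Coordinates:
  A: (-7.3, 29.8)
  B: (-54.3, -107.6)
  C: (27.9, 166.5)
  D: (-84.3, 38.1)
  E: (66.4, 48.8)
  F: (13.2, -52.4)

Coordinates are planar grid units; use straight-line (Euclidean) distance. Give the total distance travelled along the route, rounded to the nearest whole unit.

867

Leg distances:
A→B: 145.2  (cumulative 145.2)
B→C: 286.2  (cumulative 431.4)
C→D: 170.5  (cumulative 601.9)
D→E: 151.1  (cumulative 753.0)
E→F: 114.3  (cumulative 867.3)
Total route length ≈ 867.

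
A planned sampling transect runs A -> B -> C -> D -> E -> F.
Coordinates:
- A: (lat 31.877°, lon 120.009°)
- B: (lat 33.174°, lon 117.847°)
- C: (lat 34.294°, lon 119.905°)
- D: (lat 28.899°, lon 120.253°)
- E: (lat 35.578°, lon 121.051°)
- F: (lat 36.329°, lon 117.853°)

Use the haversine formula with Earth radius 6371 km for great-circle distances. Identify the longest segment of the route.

Leg distances:
A→B: 248.8 km
B→C: 227.4 km
C→D: 600.8 km
D→E: 746.4 km
E→F: 299.7 km
The longest leg is D–E at 746.4 km.

D–E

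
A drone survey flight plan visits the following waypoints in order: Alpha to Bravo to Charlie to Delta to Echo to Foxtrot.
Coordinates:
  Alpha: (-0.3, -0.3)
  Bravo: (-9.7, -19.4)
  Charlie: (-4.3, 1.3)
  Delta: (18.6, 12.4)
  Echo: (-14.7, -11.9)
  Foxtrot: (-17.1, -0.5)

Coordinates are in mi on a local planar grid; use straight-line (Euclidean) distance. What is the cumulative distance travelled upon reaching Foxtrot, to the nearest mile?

121 mi

Leg distances:
Alpha→Bravo: 21.3 mi  (cumulative 21.3 mi)
Bravo→Charlie: 21.4 mi  (cumulative 42.7 mi)
Charlie→Delta: 25.4 mi  (cumulative 68.1 mi)
Delta→Echo: 41.2 mi  (cumulative 109.4 mi)
Echo→Foxtrot: 11.6 mi  (cumulative 121.0 mi)
Cumulative distance at Foxtrot ≈ 121 mi.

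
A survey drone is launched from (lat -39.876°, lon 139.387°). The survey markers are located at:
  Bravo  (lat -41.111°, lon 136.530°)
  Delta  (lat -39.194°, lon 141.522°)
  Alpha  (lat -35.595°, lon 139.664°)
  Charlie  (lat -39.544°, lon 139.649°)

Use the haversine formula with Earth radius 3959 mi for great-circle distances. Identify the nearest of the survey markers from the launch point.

Distance to each, sorted:
Charlie: 26.8 mi
Delta: 123.1 mi
Bravo: 172.7 mi
Alpha: 296.2 mi
The nearest is Charlie at 26.8 mi.

Charlie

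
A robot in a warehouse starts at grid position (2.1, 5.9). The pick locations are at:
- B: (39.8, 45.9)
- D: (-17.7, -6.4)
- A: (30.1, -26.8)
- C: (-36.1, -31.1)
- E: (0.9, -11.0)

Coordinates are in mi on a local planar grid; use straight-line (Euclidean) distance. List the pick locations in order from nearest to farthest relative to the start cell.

Distance from the start cell at (2.1, 5.9) to each:
E (0.9, -11.0): 16.9 mi
D (-17.7, -6.4): 23.3 mi
A (30.1, -26.8): 43.0 mi
C (-36.1, -31.1): 53.2 mi
B (39.8, 45.9): 55.0 mi

E, D, A, C, B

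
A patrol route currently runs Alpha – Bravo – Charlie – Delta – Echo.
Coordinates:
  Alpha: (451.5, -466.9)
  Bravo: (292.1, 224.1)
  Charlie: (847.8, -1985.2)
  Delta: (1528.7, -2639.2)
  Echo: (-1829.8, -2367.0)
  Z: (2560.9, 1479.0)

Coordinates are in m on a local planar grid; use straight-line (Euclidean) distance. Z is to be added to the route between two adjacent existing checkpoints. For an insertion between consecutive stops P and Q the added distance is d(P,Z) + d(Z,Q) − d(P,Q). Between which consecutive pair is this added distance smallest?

Added distance for inserting Z between each consecutive pair:
Alpha–Bravo: 4753.4 m
Bravo–Charlie: 4179.2 m
Charlie–Delta: 7166.1 m
Delta–Echo: 6713.0 m
Smallest added distance is 4179.2 m, inserting between Bravo and Charlie.

between Bravo and Charlie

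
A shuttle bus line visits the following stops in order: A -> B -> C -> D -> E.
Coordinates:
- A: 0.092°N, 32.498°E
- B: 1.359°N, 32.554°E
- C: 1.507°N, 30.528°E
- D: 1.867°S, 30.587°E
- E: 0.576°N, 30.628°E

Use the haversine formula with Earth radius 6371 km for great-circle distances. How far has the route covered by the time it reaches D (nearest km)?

742 km

Leg distances:
A→B: 141.0 km  (cumulative 141.0 km)
B→C: 225.8 km  (cumulative 366.8 km)
C→D: 375.2 km  (cumulative 742.1 km)
Cumulative distance at D ≈ 742 km.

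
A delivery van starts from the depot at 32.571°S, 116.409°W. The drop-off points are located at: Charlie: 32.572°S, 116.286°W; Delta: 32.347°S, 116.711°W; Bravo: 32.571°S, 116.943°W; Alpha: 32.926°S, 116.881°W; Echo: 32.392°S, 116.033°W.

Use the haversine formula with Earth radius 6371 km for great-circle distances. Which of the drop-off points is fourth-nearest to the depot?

Bravo

Distances from the depot (32.571°S, 116.409°W):
Charlie: 11.5 km
Delta: 37.7 km
Echo: 40.5 km
Bravo: 50.0 km
Alpha: 59.2 km
The fourth-nearest is Bravo at 50.0 km.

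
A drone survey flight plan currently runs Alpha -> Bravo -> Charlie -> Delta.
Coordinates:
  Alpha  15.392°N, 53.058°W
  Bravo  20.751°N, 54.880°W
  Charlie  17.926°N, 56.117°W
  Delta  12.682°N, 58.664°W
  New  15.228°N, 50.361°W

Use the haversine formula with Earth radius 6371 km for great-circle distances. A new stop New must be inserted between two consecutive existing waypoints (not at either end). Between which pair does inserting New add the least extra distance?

Added distance for inserting New between each consecutive pair:
Alpha–Bravo: 441.6 km
Bravo–Charlie: 1120.9 km
Charlie–Delta: 978.4 km
Smallest added distance is 441.6 km, inserting between Alpha and Bravo.

between Alpha and Bravo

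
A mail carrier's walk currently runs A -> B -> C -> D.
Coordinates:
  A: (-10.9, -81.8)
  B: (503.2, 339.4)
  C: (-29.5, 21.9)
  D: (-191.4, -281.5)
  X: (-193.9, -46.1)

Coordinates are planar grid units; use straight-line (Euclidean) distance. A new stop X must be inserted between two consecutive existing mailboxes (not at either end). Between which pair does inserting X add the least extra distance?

Added distance for inserting X between each consecutive pair:
A–B: 318.4
B–C: 354.4
C–D: 69.4
Smallest added distance is 69.4, inserting between C and D.

between C and D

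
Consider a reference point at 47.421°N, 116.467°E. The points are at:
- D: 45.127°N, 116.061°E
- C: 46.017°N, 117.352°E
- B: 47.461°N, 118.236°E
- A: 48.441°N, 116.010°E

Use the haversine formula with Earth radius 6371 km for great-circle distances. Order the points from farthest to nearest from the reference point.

Computing each great-circle distance from 47.421°N, 116.467°E:
D 45.127°N, 116.061°E: 257.0 km
C 46.017°N, 117.352°E: 170.1 km
B 47.461°N, 118.236°E: 133.1 km
A 48.441°N, 116.010°E: 118.4 km

D, C, B, A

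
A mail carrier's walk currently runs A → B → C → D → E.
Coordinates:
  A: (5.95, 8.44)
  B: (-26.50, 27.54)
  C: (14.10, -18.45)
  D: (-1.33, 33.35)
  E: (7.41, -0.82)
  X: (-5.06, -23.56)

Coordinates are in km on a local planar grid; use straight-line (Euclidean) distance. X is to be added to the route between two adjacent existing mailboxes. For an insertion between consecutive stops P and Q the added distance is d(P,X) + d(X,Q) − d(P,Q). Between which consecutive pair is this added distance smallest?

Added distance for inserting X between each consecutive pair:
A–B: 51.6 km
B–C: 13.9 km
C–D: 22.8 km
D–E: 47.7 km
Smallest added distance is 13.9 km, inserting between B and C.

between B and C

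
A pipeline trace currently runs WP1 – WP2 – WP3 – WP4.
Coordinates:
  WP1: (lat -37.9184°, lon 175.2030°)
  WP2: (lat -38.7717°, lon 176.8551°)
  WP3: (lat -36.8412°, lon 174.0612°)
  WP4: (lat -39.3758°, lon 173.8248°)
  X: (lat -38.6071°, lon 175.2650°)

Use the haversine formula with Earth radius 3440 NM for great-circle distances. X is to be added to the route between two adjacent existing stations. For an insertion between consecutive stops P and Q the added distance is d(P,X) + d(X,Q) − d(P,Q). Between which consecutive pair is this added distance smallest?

Added distance for inserting X between each consecutive pair:
WP1–WP2: 23.5 NM
WP2–WP3: 19.6 NM
WP3–WP4: 49.4 NM
Smallest added distance is 19.6 NM, inserting between WP2 and WP3.

between WP2 and WP3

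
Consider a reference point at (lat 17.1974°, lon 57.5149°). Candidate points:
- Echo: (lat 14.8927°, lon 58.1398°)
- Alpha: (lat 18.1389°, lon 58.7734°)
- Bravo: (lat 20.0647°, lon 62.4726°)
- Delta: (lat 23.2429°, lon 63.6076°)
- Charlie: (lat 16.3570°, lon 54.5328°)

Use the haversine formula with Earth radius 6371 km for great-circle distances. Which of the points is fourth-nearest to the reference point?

Bravo

Distances from the reference point ((lat 17.1974°, lon 57.5149°)):
Alpha: 169.5 km
Echo: 264.8 km
Charlie: 330.9 km
Bravo: 611.9 km
Delta: 924.9 km
The fourth-nearest is Bravo at 611.9 km.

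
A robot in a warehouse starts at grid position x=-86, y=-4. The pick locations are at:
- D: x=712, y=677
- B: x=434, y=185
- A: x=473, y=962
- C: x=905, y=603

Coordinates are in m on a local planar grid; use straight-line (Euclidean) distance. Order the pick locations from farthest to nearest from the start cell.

C, A, D, B

Computing each straight-line distance from x=-86, y=-4:
C x=905, y=603: 1162.1 m
A x=473, y=962: 1116.1 m
D x=712, y=677: 1049.1 m
B x=434, y=185: 553.3 m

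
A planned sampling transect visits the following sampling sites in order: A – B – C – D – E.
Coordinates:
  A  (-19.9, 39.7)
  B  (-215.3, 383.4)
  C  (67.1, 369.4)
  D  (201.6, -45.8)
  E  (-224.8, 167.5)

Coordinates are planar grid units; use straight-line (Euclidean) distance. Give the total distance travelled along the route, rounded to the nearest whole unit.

1591

Leg distances:
A→B: 395.4  (cumulative 395.4)
B→C: 282.7  (cumulative 678.1)
C→D: 436.4  (cumulative 1114.6)
D→E: 476.8  (cumulative 1591.3)
Total route length ≈ 1591.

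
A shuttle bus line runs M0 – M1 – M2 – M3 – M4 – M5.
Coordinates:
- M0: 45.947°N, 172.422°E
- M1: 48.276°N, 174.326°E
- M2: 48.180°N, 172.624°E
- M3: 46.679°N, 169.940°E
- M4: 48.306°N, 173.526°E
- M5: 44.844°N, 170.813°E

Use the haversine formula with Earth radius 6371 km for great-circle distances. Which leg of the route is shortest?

Leg distances:
M0→M1: 296.3 km
M1→M2: 126.5 km
M2→M3: 261.9 km
M3→M4: 324.5 km
M4→M5: 437.2 km
The shortest leg is M1–M2 at 126.5 km.

M1–M2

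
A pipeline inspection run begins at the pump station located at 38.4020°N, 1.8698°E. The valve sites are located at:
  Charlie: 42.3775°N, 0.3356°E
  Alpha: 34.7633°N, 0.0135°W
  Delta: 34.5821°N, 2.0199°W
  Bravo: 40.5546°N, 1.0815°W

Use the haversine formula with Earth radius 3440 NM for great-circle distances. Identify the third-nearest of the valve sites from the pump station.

Charlie

Distance to each, sorted:
Bravo: 188.2 NM
Alpha: 236.6 NM
Charlie: 248.8 NM
Delta: 296.3 NM
The third-nearest is Charlie at 248.8 NM.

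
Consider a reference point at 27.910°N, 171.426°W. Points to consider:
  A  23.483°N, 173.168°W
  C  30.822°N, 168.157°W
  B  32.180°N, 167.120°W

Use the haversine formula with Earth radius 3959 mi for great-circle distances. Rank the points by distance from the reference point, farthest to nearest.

Computing each great-circle distance from 27.910°N, 171.426°W:
B 32.180°N, 167.120°W: 391.6 mi
A 23.483°N, 173.168°W: 324.5 mi
C 30.822°N, 168.157°W: 281.5 mi

B, A, C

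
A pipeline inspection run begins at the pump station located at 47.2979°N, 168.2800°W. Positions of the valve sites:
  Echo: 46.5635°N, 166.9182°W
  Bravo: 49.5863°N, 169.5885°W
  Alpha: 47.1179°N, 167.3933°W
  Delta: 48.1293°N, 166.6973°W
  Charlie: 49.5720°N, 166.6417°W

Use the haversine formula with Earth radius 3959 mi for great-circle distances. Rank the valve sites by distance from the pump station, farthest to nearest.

Distance from the pump station at 47.2979°N, 168.2800°W to each:
Charlie 49.5720°N, 166.6417°W: 174.2 mi
Bravo 49.5863°N, 169.5885°W: 169.1 mi
Delta 48.1293°N, 166.6973°W: 93.3 mi
Echo 46.5635°N, 166.9182°W: 81.9 mi
Alpha 47.1179°N, 167.3933°W: 43.4 mi

Charlie, Bravo, Delta, Echo, Alpha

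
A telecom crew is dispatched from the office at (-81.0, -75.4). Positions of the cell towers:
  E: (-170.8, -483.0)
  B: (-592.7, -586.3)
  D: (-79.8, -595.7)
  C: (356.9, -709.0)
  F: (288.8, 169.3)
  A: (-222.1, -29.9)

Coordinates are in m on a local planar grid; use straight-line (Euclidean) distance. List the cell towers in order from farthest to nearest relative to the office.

C, B, D, F, E, A

Distances from the office:
C (356.9, -709.0): 770.2 m
B (-592.7, -586.3): 723.1 m
D (-79.8, -595.7): 520.3 m
F (288.8, 169.3): 443.4 m
E (-170.8, -483.0): 417.4 m
A (-222.1, -29.9): 148.3 m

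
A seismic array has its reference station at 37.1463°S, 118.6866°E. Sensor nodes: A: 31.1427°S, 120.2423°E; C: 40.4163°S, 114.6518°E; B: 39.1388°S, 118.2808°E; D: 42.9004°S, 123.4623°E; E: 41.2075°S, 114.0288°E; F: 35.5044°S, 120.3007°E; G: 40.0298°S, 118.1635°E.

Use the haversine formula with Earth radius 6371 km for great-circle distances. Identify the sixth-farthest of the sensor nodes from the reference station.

Distance to each, sorted:
D: 757.8 km
A: 682.7 km
E: 604.1 km
C: 504.4 km
G: 323.8 km
F: 232.9 km
B: 224.4 km
The sixth-farthest is F at 232.9 km.

F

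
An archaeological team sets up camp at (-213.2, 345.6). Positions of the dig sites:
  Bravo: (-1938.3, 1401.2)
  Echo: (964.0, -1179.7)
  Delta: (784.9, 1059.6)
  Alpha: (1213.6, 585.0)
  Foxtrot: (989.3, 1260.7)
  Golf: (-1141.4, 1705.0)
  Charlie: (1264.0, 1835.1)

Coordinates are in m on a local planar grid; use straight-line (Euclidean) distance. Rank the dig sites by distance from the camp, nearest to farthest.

Delta, Alpha, Foxtrot, Golf, Echo, Bravo, Charlie

Distances from the camp:
Delta (784.9, 1059.6): 1227.2 m
Alpha (1213.6, 585.0): 1446.7 m
Foxtrot (989.3, 1260.7): 1511.1 m
Golf (-1141.4, 1705.0): 1646.1 m
Echo (964.0, -1179.7): 1926.7 m
Bravo (-1938.3, 1401.2): 2022.4 m
Charlie (1264.0, 1835.1): 2097.8 m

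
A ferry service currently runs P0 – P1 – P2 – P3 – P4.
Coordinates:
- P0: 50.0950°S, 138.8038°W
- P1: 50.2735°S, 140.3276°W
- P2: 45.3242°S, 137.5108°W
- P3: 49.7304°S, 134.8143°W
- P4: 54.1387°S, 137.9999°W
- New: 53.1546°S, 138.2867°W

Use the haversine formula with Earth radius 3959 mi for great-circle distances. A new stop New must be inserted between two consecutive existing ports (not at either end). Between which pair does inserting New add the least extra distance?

between P3 and P4

Added distance for inserting New between each consecutive pair:
P0–P1: 361.4 mi
P1–P2: 393.5 mi
P2–P3: 492.6 mi
P3–P4: 15.5 mi
Smallest added distance is 15.5 mi, inserting between P3 and P4.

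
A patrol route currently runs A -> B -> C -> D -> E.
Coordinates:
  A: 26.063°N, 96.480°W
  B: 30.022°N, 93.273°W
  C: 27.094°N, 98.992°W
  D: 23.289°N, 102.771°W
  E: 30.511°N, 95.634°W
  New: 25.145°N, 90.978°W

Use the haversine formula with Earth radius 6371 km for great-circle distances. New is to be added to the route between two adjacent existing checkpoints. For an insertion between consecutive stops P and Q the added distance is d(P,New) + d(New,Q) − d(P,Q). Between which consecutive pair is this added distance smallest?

Added distance for inserting New between each consecutive pair:
A–B: 607.5 km
B–C: 769.9 km
C–D: 1473.2 km
D–E: 895.3 km
Smallest added distance is 607.5 km, inserting between A and B.

between A and B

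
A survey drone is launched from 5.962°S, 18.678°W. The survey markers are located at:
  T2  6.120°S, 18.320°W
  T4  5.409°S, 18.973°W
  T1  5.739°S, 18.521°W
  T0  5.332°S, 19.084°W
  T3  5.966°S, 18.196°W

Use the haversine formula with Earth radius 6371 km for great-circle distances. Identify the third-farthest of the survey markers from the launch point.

Distances from the launch point (5.962°S, 18.678°W):
T0: 83.2 km
T4: 69.6 km
T3: 53.3 km
T2: 43.3 km
T1: 30.3 km
The third-farthest is T3 at 53.3 km.

T3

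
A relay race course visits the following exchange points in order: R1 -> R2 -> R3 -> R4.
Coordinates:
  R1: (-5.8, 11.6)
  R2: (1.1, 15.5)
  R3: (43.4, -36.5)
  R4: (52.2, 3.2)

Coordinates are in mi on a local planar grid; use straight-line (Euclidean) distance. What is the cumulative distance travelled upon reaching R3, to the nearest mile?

Leg distances:
R1→R2: 7.9 mi  (cumulative 7.9 mi)
R2→R3: 67.0 mi  (cumulative 75.0 mi)
Cumulative distance at R3 ≈ 75 mi.

75 mi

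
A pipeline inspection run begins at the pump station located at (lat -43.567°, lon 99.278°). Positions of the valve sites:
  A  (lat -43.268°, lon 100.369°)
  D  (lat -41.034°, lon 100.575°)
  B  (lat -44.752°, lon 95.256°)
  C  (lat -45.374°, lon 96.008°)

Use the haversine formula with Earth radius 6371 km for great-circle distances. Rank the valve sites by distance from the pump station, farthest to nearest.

B, C, D, A

Computing each great-circle distance from (lat -43.567°, lon 99.278°):
B (lat -44.752°, lon 95.256°): 346.8 km
C (lat -45.374°, lon 96.008°): 328.1 km
D (lat -41.034°, lon 100.575°): 301.2 km
A (lat -43.268°, lon 100.369°): 94.2 km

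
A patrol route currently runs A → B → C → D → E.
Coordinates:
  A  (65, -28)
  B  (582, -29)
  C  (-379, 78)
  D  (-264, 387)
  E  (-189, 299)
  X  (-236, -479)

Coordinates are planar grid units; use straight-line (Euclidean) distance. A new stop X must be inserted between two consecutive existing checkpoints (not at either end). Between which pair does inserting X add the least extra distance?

Added distance for inserting X between each consecutive pair:
A–B: 958.8
B–C: 541.7
C–D: 1111.8
D–E: 1530.2
Smallest added distance is 541.7, inserting between B and C.

between B and C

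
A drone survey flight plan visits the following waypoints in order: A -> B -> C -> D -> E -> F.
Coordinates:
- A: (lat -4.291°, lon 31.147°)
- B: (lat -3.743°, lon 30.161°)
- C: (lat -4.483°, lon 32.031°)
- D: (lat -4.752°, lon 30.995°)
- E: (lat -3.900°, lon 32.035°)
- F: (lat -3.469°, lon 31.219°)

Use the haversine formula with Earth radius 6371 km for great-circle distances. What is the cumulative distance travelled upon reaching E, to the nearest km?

616 km

Leg distances:
A→B: 125.2 km  (cumulative 125.2 km)
B→C: 223.1 km  (cumulative 348.3 km)
C→D: 118.7 km  (cumulative 467.0 km)
D→E: 149.2 km  (cumulative 616.2 km)
Cumulative distance at E ≈ 616 km.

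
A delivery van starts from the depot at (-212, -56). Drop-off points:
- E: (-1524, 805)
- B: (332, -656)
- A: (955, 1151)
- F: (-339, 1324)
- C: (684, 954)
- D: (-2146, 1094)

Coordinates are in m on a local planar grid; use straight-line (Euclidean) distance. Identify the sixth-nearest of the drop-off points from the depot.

D

Distance to each, sorted:
B: 809.9 m
C: 1350.2 m
F: 1385.8 m
E: 1569.3 m
A: 1678.9 m
D: 2250.1 m
The sixth-nearest is D at 2250.1 m.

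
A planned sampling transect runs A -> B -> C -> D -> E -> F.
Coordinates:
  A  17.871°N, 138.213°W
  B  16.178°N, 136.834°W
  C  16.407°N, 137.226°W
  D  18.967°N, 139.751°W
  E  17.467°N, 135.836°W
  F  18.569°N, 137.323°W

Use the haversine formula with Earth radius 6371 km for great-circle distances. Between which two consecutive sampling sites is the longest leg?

D–E

Leg distances:
A→B: 238.6 km
B→C: 49.0 km
C→D: 390.6 km
D→E: 445.9 km
E→F: 199.3 km
The longest leg is D–E at 445.9 km.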